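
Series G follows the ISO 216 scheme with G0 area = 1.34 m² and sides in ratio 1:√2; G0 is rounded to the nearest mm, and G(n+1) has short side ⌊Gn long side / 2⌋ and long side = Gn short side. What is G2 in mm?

486 × 688 mm

Let G0's short side be w mm. w · w√2 = 1.34 m² = 1,340,000 mm², so w ≈ 973.4 mm and w√2 ≈ 1376.6 mm → G0 = 973 × 1377 mm.
G1: ⌊1377/2⌋ × 973 = 688 × 973 mm
G2: ⌊973/2⌋ × 688 = 486 × 688 mm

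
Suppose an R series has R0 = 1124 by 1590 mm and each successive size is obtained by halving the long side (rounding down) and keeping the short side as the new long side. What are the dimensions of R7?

99 × 140 mm

R1 = 795 × 1124 mm (from R0 by 1 halving).
R2: ⌊1124/2⌋ × 795 = 562 × 795 mm
R3: ⌊795/2⌋ × 562 = 397 × 562 mm
R4: ⌊562/2⌋ × 397 = 281 × 397 mm
R5: ⌊397/2⌋ × 281 = 198 × 281 mm
R6: ⌊281/2⌋ × 198 = 140 × 198 mm
R7: ⌊198/2⌋ × 140 = 99 × 140 mm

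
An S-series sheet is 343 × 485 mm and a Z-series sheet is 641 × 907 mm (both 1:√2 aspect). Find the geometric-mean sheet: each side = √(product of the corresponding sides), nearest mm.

469 × 663 mm

Short side: √(343 · 641) = √219863 ≈ 468.9 → 469 mm
Long side: √(485 · 907) = √439895 ≈ 663.2 → 663 mm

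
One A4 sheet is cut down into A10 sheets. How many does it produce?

64

Each ISO step halves the sheet: 1 × A4 → 2 × A5 → 4 × A6 → 8 × A7 → …
From A4 to A10 is 6 halving steps: 2^6 = 64.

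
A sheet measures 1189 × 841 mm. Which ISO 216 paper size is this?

A0 (841 × 1189 mm)

Aspect ratio 1189/841 ≈ 1.414 — close to the ISO √2 ≈ 1.414.
In the A-series (A0 area = 1 m²): A0 = 841 × 1189 mm.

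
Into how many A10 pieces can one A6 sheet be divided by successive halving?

16

Each ISO step halves the sheet: 1 × A6 → 2 × A7 → 4 × A8 → 8 × A9 → …
From A6 to A10 is 4 halving steps: 2^4 = 16.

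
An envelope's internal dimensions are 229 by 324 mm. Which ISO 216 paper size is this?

Aspect ratio 324/229 ≈ 1.415 — close to the ISO √2 ≈ 1.414.
In the C-series (envelope sizes, between A and B): C4 = 229 × 324 mm.

C4 (229 × 324 mm)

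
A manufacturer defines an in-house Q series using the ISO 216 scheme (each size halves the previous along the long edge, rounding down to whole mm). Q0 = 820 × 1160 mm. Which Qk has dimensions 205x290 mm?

Q0: 820 × 1160 mm
Q1: 580 × 820 mm
Q2: 410 × 580 mm
Q3: 290 × 410 mm
Q4: 205 × 290 mm
Q5: 145 × 205 mm
→ matches Q4.

Q4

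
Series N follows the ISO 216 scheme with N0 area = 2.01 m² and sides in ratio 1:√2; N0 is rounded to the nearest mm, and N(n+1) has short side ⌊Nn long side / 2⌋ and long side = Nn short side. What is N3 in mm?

421 × 596 mm

Let N0's short side be w mm. w · w√2 = 2.01 m² = 2,010,000 mm², so w ≈ 1192.2 mm and w√2 ≈ 1686.0 mm → N0 = 1192 × 1686 mm.
N1: ⌊1686/2⌋ × 1192 = 843 × 1192 mm
N2: ⌊1192/2⌋ × 843 = 596 × 843 mm
N3: ⌊843/2⌋ × 596 = 421 × 596 mm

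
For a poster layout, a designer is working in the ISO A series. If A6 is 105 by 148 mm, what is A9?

37 × 52 mm

A7: ⌊148/2⌋ × 105 = 74 × 105 mm
A8: ⌊105/2⌋ × 74 = 52 × 74 mm
A9: ⌊74/2⌋ × 52 = 37 × 52 mm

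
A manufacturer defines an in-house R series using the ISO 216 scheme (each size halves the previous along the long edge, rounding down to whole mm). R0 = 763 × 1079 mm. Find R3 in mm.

R1: ⌊1079/2⌋ × 763 = 539 × 763 mm
R2: ⌊763/2⌋ × 539 = 381 × 539 mm
R3: ⌊539/2⌋ × 381 = 269 × 381 mm

269 × 381 mm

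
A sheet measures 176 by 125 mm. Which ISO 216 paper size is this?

Aspect ratio 176/125 ≈ 1.408 — close to the ISO √2 ≈ 1.414.
In the B-series (B0 = 1000 × 1414 mm): B6 = 125 × 176 mm.

B6 (125 × 176 mm)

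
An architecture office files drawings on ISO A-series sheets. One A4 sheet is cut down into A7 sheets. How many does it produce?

8

Each ISO step halves the sheet: 1 × A4 → 2 × A5 → 4 × A6 → 8 × A7
From A4 to A7 is 3 halving steps: 2^3 = 8.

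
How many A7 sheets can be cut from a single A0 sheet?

A0 = 841 × 1189 mm; A7 = 74 × 105 mm.
Each halving step doubles the count; 7 steps from A0 to A7.
2^7 = 128.

128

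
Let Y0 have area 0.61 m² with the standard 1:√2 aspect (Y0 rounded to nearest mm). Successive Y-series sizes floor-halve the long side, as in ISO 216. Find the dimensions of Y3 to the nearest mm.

232 × 328 mm

Let Y0's short side be w mm. w · w√2 = 0.61 m² = 610,000 mm², so w ≈ 656.8 mm and w√2 ≈ 928.8 mm → Y0 = 657 × 929 mm.
Y1: ⌊929/2⌋ × 657 = 464 × 657 mm
Y2: ⌊657/2⌋ × 464 = 328 × 464 mm
Y3: ⌊464/2⌋ × 328 = 232 × 328 mm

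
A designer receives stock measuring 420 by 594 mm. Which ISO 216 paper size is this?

Aspect ratio 594/420 ≈ 1.414 — close to the ISO √2 ≈ 1.414.
In the A-series (A0 area = 1 m²): A2 = 420 × 594 mm.

A2 (420 × 594 mm)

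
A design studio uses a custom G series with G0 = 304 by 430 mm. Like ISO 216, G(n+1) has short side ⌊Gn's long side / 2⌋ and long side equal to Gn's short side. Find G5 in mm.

53 × 76 mm

G1: ⌊430/2⌋ × 304 = 215 × 304 mm
G2: ⌊304/2⌋ × 215 = 152 × 215 mm
G3: ⌊215/2⌋ × 152 = 107 × 152 mm
G4: ⌊152/2⌋ × 107 = 76 × 107 mm
G5: ⌊107/2⌋ × 76 = 53 × 76 mm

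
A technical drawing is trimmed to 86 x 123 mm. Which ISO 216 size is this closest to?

Aspect ratio 123/86 ≈ 1.430 (ISO target is √2 ≈ 1.414).
In the B-series (B0 = 1000 × 1414 mm): B7 = 88 × 125 mm.
Off by 4 mm total — nearest standard size.

B7 (88 × 125 mm)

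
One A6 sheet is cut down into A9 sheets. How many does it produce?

Each ISO step halves the sheet: 1 × A6 → 2 × A7 → 4 × A8 → 8 × A9
From A6 to A9 is 3 halving steps: 2^3 = 8.

8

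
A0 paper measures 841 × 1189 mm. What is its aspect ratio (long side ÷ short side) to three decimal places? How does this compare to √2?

1.414

1189 / 841 = 1.414
Matches √2 ≈ 1.414 — the ISO 216 defining ratio.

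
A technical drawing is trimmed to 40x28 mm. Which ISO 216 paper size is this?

C10 (28 × 40 mm)

Aspect ratio 40/28 ≈ 1.429 — close to the ISO √2 ≈ 1.414.
In the C-series (envelope sizes, between A and B): C10 = 28 × 40 mm.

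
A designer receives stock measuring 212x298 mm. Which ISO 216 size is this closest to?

A4 (210 × 297 mm)

Aspect ratio 298/212 ≈ 1.406 — close to the ISO √2 ≈ 1.414.
In the A-series (A0 area = 1 m²): A4 = 210 × 297 mm.
Off by 3 mm total — nearest standard size.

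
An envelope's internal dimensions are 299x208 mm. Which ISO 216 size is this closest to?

Aspect ratio 299/208 ≈ 1.438 (ISO target is √2 ≈ 1.414).
In the A-series (A0 area = 1 m²): A4 = 210 × 297 mm.
Off by 4 mm total — nearest standard size.

A4 (210 × 297 mm)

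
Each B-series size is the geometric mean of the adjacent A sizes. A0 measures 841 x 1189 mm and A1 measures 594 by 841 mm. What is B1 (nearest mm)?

707 × 1000 mm

Short side: √(841 · 594) = √499554 ≈ 706.8 → 707 mm
Long side: √(1189 · 841) = √999949 ≈ 1000.0 → 1000 mm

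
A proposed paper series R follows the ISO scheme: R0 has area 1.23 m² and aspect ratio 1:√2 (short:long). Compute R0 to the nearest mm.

Let the short side be w mm. Then w · w√2 = 1.23 m² = 1,230,000 mm².
w² = 1,230,000/√2, so w ≈ 932.6 mm; long side = w√2 ≈ 1318.9 mm.

933 × 1319 mm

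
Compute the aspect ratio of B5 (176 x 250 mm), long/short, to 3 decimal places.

1.420

250 / 176 = 1.420
ISO 216 targets √2 ≈ 1.414; the +0.006 deviation is from mm rounding.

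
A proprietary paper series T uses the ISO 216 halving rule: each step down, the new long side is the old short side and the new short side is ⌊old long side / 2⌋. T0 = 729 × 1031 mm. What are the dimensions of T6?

91 × 128 mm

T1: ⌊1031/2⌋ × 729 = 515 × 729 mm
T2: ⌊729/2⌋ × 515 = 364 × 515 mm
T3: ⌊515/2⌋ × 364 = 257 × 364 mm
T4: ⌊364/2⌋ × 257 = 182 × 257 mm
T5: ⌊257/2⌋ × 182 = 128 × 182 mm
T6: ⌊182/2⌋ × 128 = 91 × 128 mm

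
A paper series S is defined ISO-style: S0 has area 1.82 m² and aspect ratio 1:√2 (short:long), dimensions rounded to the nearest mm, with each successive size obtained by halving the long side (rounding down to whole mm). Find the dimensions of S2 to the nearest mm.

567 × 802 mm

Let S0's short side be w mm. w · w√2 = 1.82 m² = 1,820,000 mm², so w ≈ 1134.4 mm and w√2 ≈ 1604.3 mm → S0 = 1134 × 1604 mm.
S1: ⌊1604/2⌋ × 1134 = 802 × 1134 mm
S2: ⌊1134/2⌋ × 802 = 567 × 802 mm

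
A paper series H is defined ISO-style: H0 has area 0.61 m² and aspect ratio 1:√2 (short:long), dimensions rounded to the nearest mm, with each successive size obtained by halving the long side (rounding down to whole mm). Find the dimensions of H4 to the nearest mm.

164 × 232 mm

Let H0's short side be w mm. w · w√2 = 0.61 m² = 610,000 mm², so w ≈ 656.8 mm and w√2 ≈ 928.8 mm → H0 = 657 × 929 mm.
H1: ⌊929/2⌋ × 657 = 464 × 657 mm
H2: ⌊657/2⌋ × 464 = 328 × 464 mm
H3: ⌊464/2⌋ × 328 = 232 × 328 mm
H4: ⌊328/2⌋ × 232 = 164 × 232 mm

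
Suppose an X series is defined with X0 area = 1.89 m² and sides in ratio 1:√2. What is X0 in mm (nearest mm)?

1156 × 1635 mm

Let the short side be w mm. Then w · w√2 = 1.89 m² = 1,890,000 mm².
w² = 1,890,000/√2, so w ≈ 1156.0 mm; long side = w√2 ≈ 1634.9 mm.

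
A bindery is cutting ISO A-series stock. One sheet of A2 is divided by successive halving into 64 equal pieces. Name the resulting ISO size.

A8

64 = 2^6, so 6 halving steps.
A2 → A3 → … → A8 after 6 steps.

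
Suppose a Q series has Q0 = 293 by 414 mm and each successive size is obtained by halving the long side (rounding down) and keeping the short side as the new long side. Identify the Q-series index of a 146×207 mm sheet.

Q2

Q0: 293 × 414 mm
Q1: 207 × 293 mm
Q2: 146 × 207 mm
Q3: 103 × 146 mm
→ matches Q2.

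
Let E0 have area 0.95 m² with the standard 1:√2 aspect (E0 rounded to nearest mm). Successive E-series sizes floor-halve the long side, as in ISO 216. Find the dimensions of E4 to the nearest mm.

Let E0's short side be w mm. w · w√2 = 0.95 m² = 950,000 mm², so w ≈ 819.6 mm and w√2 ≈ 1159.1 mm → E0 = 820 × 1159 mm.
E1: ⌊1159/2⌋ × 820 = 579 × 820 mm
E2: ⌊820/2⌋ × 579 = 410 × 579 mm
E3: ⌊579/2⌋ × 410 = 289 × 410 mm
E4: ⌊410/2⌋ × 289 = 205 × 289 mm

205 × 289 mm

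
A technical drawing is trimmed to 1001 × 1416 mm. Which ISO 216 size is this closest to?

B0 (1000 × 1414 mm)

Aspect ratio 1416/1001 ≈ 1.415 — close to the ISO √2 ≈ 1.414.
In the B-series (B0 = 1000 × 1414 mm): B0 = 1000 × 1414 mm.
Off by 3 mm total — nearest standard size.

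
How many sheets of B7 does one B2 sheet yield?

Each ISO step halves the sheet: 1 × B2 → 2 × B3 → 4 × B4 → 8 × B5 → …
From B2 to B7 is 5 halving steps: 2^5 = 32.

32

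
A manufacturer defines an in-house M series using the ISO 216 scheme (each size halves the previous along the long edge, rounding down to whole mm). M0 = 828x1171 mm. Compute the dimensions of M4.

207 × 292 mm

M1 = 585 × 828 mm (from M0 by 1 halving).
M2: ⌊828/2⌋ × 585 = 414 × 585 mm
M3: ⌊585/2⌋ × 414 = 292 × 414 mm
M4: ⌊414/2⌋ × 292 = 207 × 292 mm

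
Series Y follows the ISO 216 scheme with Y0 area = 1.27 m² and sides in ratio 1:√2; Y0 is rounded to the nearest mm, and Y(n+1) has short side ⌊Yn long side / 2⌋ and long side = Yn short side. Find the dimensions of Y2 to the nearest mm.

474 × 670 mm

Let Y0's short side be w mm. w · w√2 = 1.27 m² = 1,270,000 mm², so w ≈ 947.6 mm and w√2 ≈ 1340.2 mm → Y0 = 948 × 1340 mm.
Y1: ⌊1340/2⌋ × 948 = 670 × 948 mm
Y2: ⌊948/2⌋ × 670 = 474 × 670 mm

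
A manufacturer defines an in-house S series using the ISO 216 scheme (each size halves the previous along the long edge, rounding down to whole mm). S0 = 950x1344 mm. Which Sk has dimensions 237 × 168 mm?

S5

S0: 950 × 1344 mm
S1: 672 × 950 mm
S2: 475 × 672 mm
S3: 336 × 475 mm
S4: 237 × 336 mm
S5: 168 × 237 mm
S6: 118 × 168 mm
→ matches S5.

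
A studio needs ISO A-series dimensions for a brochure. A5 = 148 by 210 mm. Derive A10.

26 × 37 mm

A6: ⌊210/2⌋ × 148 = 105 × 148 mm
A7: ⌊148/2⌋ × 105 = 74 × 105 mm
A8: ⌊105/2⌋ × 74 = 52 × 74 mm
A9: ⌊74/2⌋ × 52 = 37 × 52 mm
A10: ⌊52/2⌋ × 37 = 26 × 37 mm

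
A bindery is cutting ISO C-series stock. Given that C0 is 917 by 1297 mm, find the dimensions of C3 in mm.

324 × 458 mm

C1: ⌊1297/2⌋ × 917 = 648 × 917 mm
C2: ⌊917/2⌋ × 648 = 458 × 648 mm
C3: ⌊648/2⌋ × 458 = 324 × 458 mm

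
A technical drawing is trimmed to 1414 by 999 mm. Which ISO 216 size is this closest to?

Aspect ratio 1414/999 ≈ 1.415 — close to the ISO √2 ≈ 1.414.
In the B-series (B0 = 1000 × 1414 mm): B0 = 1000 × 1414 mm.
Off by 1 mm total — nearest standard size.

B0 (1000 × 1414 mm)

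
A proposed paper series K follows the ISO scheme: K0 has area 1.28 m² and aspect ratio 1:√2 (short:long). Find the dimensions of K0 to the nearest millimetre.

Let the short side be w mm. Then w · w√2 = 1.28 m² = 1,280,000 mm².
w² = 1,280,000/√2, so w ≈ 951.4 mm; long side = w√2 ≈ 1345.4 mm.

951 × 1345 mm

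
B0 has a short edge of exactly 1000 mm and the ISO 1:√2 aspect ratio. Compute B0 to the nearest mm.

1000 × 1414 mm

Short side = 1000 mm; long side = 1000√2 ≈ 1414.2 mm.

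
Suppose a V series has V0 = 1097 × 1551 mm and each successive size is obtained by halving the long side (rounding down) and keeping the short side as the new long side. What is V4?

V1: ⌊1551/2⌋ × 1097 = 775 × 1097 mm
V2: ⌊1097/2⌋ × 775 = 548 × 775 mm
V3: ⌊775/2⌋ × 548 = 387 × 548 mm
V4: ⌊548/2⌋ × 387 = 274 × 387 mm

274 × 387 mm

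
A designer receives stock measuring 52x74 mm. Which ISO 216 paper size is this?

Aspect ratio 74/52 ≈ 1.423 — close to the ISO √2 ≈ 1.414.
In the A-series (A0 area = 1 m²): A8 = 52 × 74 mm.

A8 (52 × 74 mm)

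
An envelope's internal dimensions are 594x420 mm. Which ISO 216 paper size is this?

A2 (420 × 594 mm)

Aspect ratio 594/420 ≈ 1.414 — close to the ISO √2 ≈ 1.414.
In the A-series (A0 area = 1 m²): A2 = 420 × 594 mm.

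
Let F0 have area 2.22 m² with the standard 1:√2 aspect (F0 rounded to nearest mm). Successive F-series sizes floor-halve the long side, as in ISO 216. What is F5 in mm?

221 × 313 mm

Let F0's short side be w mm. w · w√2 = 2.22 m² = 2,220,000 mm², so w ≈ 1252.9 mm and w√2 ≈ 1771.9 mm → F0 = 1253 × 1772 mm.
F1: ⌊1772/2⌋ × 1253 = 886 × 1253 mm
F2: ⌊1253/2⌋ × 886 = 626 × 886 mm
F3: ⌊886/2⌋ × 626 = 443 × 626 mm
F4: ⌊626/2⌋ × 443 = 313 × 443 mm
F5: ⌊443/2⌋ × 313 = 221 × 313 mm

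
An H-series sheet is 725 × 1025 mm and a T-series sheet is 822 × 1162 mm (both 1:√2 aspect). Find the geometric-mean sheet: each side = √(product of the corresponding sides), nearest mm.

Short side: √(725 · 822) = √595950 ≈ 772.0 → 772 mm
Long side: √(1025 · 1162) = √1191050 ≈ 1091.4 → 1091 mm

772 × 1091 mm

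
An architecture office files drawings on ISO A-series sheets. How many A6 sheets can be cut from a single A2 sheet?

Each ISO step halves the sheet: 1 × A2 → 2 × A3 → 4 × A4 → 8 × A5 → …
From A2 to A6 is 4 halving steps: 2^4 = 16.

16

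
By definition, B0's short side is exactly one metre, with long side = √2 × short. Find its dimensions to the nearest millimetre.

Short side = 1000 mm; long side = 1000√2 ≈ 1414.2 mm.

1000 × 1414 mm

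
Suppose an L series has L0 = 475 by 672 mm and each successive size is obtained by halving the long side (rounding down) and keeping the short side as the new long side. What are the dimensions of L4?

L1: ⌊672/2⌋ × 475 = 336 × 475 mm
L2: ⌊475/2⌋ × 336 = 237 × 336 mm
L3: ⌊336/2⌋ × 237 = 168 × 237 mm
L4: ⌊237/2⌋ × 168 = 118 × 168 mm

118 × 168 mm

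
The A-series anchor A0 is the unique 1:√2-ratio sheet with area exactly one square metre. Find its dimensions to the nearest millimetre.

841 × 1189 mm

Let the short side be w mm. Then the long side is w√2 and w · w√2 = 10⁶ mm².
w² = 10⁶/√2, so w = 1000 / 2^(1/4) ≈ 840.9 mm; long side = 1000 · 2^(1/4) ≈ 1189.2 mm.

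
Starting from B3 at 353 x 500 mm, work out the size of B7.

88 × 125 mm

B4: ⌊500/2⌋ × 353 = 250 × 353 mm
B5: ⌊353/2⌋ × 250 = 176 × 250 mm
B6: ⌊250/2⌋ × 176 = 125 × 176 mm
B7: ⌊176/2⌋ × 125 = 88 × 125 mm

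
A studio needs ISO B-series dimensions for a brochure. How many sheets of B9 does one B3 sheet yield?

64

Each ISO step halves the sheet: 1 × B3 → 2 × B4 → 4 × B5 → 8 × B6 → …
From B3 to B9 is 6 halving steps: 2^6 = 64.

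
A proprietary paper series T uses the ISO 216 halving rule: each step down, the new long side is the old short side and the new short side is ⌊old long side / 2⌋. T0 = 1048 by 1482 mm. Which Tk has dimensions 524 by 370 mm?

T0: 1048 × 1482 mm
T1: 741 × 1048 mm
T2: 524 × 741 mm
T3: 370 × 524 mm
T4: 262 × 370 mm
→ matches T3.

T3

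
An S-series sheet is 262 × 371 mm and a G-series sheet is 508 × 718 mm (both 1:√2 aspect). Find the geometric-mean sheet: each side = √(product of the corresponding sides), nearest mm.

Short side: √(262 · 508) = √133096 ≈ 364.8 → 365 mm
Long side: √(371 · 718) = √266378 ≈ 516.1 → 516 mm

365 × 516 mm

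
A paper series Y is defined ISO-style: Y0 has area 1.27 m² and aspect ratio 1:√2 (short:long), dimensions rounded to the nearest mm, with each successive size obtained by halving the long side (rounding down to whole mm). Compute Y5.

167 × 237 mm

Let Y0's short side be w mm. w · w√2 = 1.27 m² = 1,270,000 mm², so w ≈ 947.6 mm and w√2 ≈ 1340.2 mm → Y0 = 948 × 1340 mm.
Y1: ⌊1340/2⌋ × 948 = 670 × 948 mm
Y2: ⌊948/2⌋ × 670 = 474 × 670 mm
Y3: ⌊670/2⌋ × 474 = 335 × 474 mm
Y4: ⌊474/2⌋ × 335 = 237 × 335 mm
Y5: ⌊335/2⌋ × 237 = 167 × 237 mm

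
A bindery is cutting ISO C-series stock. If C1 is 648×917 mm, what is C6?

C2: ⌊917/2⌋ × 648 = 458 × 648 mm
C3: ⌊648/2⌋ × 458 = 324 × 458 mm
C4: ⌊458/2⌋ × 324 = 229 × 324 mm
C5: ⌊324/2⌋ × 229 = 162 × 229 mm
C6: ⌊229/2⌋ × 162 = 114 × 162 mm

114 × 162 mm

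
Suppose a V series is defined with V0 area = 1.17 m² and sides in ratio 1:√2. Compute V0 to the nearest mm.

910 × 1286 mm

Let the short side be w mm. Then w · w√2 = 1.17 m² = 1,170,000 mm².
w² = 1,170,000/√2, so w ≈ 909.6 mm; long side = w√2 ≈ 1286.3 mm.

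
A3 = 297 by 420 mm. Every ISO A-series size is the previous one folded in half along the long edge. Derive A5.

A4: ⌊420/2⌋ × 297 = 210 × 297 mm
A5: ⌊297/2⌋ × 210 = 148 × 210 mm

148 × 210 mm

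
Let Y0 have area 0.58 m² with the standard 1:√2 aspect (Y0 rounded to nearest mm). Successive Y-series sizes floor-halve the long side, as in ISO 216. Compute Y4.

160 × 226 mm

Let Y0's short side be w mm. w · w√2 = 0.58 m² = 580,000 mm², so w ≈ 640.4 mm and w√2 ≈ 905.7 mm → Y0 = 640 × 906 mm.
Y1: ⌊906/2⌋ × 640 = 453 × 640 mm
Y2: ⌊640/2⌋ × 453 = 320 × 453 mm
Y3: ⌊453/2⌋ × 320 = 226 × 320 mm
Y4: ⌊320/2⌋ × 226 = 160 × 226 mm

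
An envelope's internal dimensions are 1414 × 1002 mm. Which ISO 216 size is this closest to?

Aspect ratio 1414/1002 ≈ 1.411 — close to the ISO √2 ≈ 1.414.
In the B-series (B0 = 1000 × 1414 mm): B0 = 1000 × 1414 mm.
Off by 2 mm total — nearest standard size.

B0 (1000 × 1414 mm)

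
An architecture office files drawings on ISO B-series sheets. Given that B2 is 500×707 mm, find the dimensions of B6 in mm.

B3: ⌊707/2⌋ × 500 = 353 × 500 mm
B4: ⌊500/2⌋ × 353 = 250 × 353 mm
B5: ⌊353/2⌋ × 250 = 176 × 250 mm
B6: ⌊250/2⌋ × 176 = 125 × 176 mm

125 × 176 mm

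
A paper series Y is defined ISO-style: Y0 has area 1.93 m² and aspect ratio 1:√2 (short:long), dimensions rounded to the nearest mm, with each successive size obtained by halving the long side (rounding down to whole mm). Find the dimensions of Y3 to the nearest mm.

413 × 584 mm

Let Y0's short side be w mm. w · w√2 = 1.93 m² = 1,930,000 mm², so w ≈ 1168.2 mm and w√2 ≈ 1652.1 mm → Y0 = 1168 × 1652 mm.
Y1: ⌊1652/2⌋ × 1168 = 826 × 1168 mm
Y2: ⌊1168/2⌋ × 826 = 584 × 826 mm
Y3: ⌊826/2⌋ × 584 = 413 × 584 mm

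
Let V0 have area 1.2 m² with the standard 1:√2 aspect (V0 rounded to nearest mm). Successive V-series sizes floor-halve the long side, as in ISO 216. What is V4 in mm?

Let V0's short side be w mm. w · w√2 = 1.2 m² = 1,200,000 mm², so w ≈ 921.2 mm and w√2 ≈ 1302.7 mm → V0 = 921 × 1303 mm.
V1: ⌊1303/2⌋ × 921 = 651 × 921 mm
V2: ⌊921/2⌋ × 651 = 460 × 651 mm
V3: ⌊651/2⌋ × 460 = 325 × 460 mm
V4: ⌊460/2⌋ × 325 = 230 × 325 mm

230 × 325 mm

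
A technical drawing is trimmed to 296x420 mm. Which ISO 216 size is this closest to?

A3 (297 × 420 mm)

Aspect ratio 420/296 ≈ 1.419 — close to the ISO √2 ≈ 1.414.
In the A-series (A0 area = 1 m²): A3 = 297 × 420 mm.
Off by 1 mm total — nearest standard size.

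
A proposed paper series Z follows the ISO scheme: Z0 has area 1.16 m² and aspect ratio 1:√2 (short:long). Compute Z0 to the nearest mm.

906 × 1281 mm

Let the short side be w mm. Then w · w√2 = 1.16 m² = 1,160,000 mm².
w² = 1,160,000/√2, so w ≈ 905.7 mm; long side = w√2 ≈ 1280.8 mm.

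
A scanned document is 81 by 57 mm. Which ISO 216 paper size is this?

Aspect ratio 81/57 ≈ 1.421 — close to the ISO √2 ≈ 1.414.
In the C-series (envelope sizes, between A and B): C8 = 57 × 81 mm.

C8 (57 × 81 mm)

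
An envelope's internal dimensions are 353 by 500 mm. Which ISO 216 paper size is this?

B3 (353 × 500 mm)

Aspect ratio 500/353 ≈ 1.416 — close to the ISO √2 ≈ 1.414.
In the B-series (B0 = 1000 × 1414 mm): B3 = 353 × 500 mm.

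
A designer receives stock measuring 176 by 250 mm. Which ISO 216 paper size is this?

B5 (176 × 250 mm)

Aspect ratio 250/176 ≈ 1.420 — close to the ISO √2 ≈ 1.414.
In the B-series (B0 = 1000 × 1414 mm): B5 = 176 × 250 mm.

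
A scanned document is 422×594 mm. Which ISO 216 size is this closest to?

A2 (420 × 594 mm)

Aspect ratio 594/422 ≈ 1.408 — close to the ISO √2 ≈ 1.414.
In the A-series (A0 area = 1 m²): A2 = 420 × 594 mm.
Off by 2 mm total — nearest standard size.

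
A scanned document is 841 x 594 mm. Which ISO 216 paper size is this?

Aspect ratio 841/594 ≈ 1.416 — close to the ISO √2 ≈ 1.414.
In the A-series (A0 area = 1 m²): A1 = 594 × 841 mm.

A1 (594 × 841 mm)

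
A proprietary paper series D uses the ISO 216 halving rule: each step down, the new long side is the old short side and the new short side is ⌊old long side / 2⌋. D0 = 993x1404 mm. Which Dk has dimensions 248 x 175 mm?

D0: 993 × 1404 mm
D1: 702 × 993 mm
D2: 496 × 702 mm
D3: 351 × 496 mm
D4: 248 × 351 mm
D5: 175 × 248 mm
D6: 124 × 175 mm
→ matches D5.

D5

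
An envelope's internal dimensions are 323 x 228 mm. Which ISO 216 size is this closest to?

Aspect ratio 323/228 ≈ 1.417 — close to the ISO √2 ≈ 1.414.
In the C-series (envelope sizes, between A and B): C4 = 229 × 324 mm.
Off by 2 mm total — nearest standard size.

C4 (229 × 324 mm)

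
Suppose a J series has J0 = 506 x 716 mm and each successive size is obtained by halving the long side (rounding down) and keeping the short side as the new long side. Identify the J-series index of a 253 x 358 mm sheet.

J2

J0: 506 × 716 mm
J1: 358 × 506 mm
J2: 253 × 358 mm
J3: 179 × 253 mm
→ matches J2.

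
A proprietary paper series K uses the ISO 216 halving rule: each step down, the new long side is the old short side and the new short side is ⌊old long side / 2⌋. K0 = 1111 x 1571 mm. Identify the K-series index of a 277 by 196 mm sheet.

K0: 1111 × 1571 mm
K1: 785 × 1111 mm
K2: 555 × 785 mm
K3: 392 × 555 mm
K4: 277 × 392 mm
K5: 196 × 277 mm
K6: 138 × 196 mm
→ matches K5.

K5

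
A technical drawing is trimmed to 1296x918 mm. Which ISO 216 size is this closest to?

C0 (917 × 1297 mm)

Aspect ratio 1296/918 ≈ 1.412 — close to the ISO √2 ≈ 1.414.
In the C-series (envelope sizes, between A and B): C0 = 917 × 1297 mm.
Off by 2 mm total — nearest standard size.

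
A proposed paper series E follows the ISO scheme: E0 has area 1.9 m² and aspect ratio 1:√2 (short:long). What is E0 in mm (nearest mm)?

1159 × 1639 mm

Let the short side be w mm. Then w · w√2 = 1.9 m² = 1,900,000 mm².
w² = 1,900,000/√2, so w ≈ 1159.1 mm; long side = w√2 ≈ 1639.2 mm.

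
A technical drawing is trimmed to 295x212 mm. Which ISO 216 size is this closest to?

Aspect ratio 295/212 ≈ 1.392 (ISO target is √2 ≈ 1.414).
In the A-series (A0 area = 1 m²): A4 = 210 × 297 mm.
Off by 4 mm total — nearest standard size.

A4 (210 × 297 mm)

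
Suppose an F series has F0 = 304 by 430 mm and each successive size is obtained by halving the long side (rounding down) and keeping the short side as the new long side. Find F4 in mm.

F1: ⌊430/2⌋ × 304 = 215 × 304 mm
F2: ⌊304/2⌋ × 215 = 152 × 215 mm
F3: ⌊215/2⌋ × 152 = 107 × 152 mm
F4: ⌊152/2⌋ × 107 = 76 × 107 mm

76 × 107 mm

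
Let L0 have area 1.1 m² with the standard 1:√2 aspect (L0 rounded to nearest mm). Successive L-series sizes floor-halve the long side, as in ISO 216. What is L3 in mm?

Let L0's short side be w mm. w · w√2 = 1.1 m² = 1,100,000 mm², so w ≈ 881.9 mm and w√2 ≈ 1247.3 mm → L0 = 882 × 1247 mm.
L1: ⌊1247/2⌋ × 882 = 623 × 882 mm
L2: ⌊882/2⌋ × 623 = 441 × 623 mm
L3: ⌊623/2⌋ × 441 = 311 × 441 mm

311 × 441 mm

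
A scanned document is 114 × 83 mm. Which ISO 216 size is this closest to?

C7 (81 × 114 mm)

Aspect ratio 114/83 ≈ 1.373 (ISO target is √2 ≈ 1.414).
In the C-series (envelope sizes, between A and B): C7 = 81 × 114 mm.
Off by 2 mm total — nearest standard size.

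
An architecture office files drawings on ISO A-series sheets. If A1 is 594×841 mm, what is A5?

148 × 210 mm

A2: ⌊841/2⌋ × 594 = 420 × 594 mm
A3: ⌊594/2⌋ × 420 = 297 × 420 mm
A4: ⌊420/2⌋ × 297 = 210 × 297 mm
A5: ⌊297/2⌋ × 210 = 148 × 210 mm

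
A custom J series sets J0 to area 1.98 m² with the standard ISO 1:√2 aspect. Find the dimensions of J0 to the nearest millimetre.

1183 × 1673 mm

Let the short side be w mm. Then w · w√2 = 1.98 m² = 1,980,000 mm².
w² = 1,980,000/√2, so w ≈ 1183.2 mm; long side = w√2 ≈ 1673.4 mm.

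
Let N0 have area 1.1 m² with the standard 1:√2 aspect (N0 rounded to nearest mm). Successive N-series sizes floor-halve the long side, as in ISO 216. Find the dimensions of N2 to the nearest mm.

Let N0's short side be w mm. w · w√2 = 1.1 m² = 1,100,000 mm², so w ≈ 881.9 mm and w√2 ≈ 1247.3 mm → N0 = 882 × 1247 mm.
N1: ⌊1247/2⌋ × 882 = 623 × 882 mm
N2: ⌊882/2⌋ × 623 = 441 × 623 mm

441 × 623 mm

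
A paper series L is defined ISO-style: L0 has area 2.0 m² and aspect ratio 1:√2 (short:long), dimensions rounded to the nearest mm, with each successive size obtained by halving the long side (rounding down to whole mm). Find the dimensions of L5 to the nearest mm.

210 × 297 mm

Let L0's short side be w mm. w · w√2 = 2.0 m² = 2,000,000 mm², so w ≈ 1189.2 mm and w√2 ≈ 1681.8 mm → L0 = 1189 × 1682 mm.
L1: ⌊1682/2⌋ × 1189 = 841 × 1189 mm
L2: ⌊1189/2⌋ × 841 = 594 × 841 mm
L3: ⌊841/2⌋ × 594 = 420 × 594 mm
L4: ⌊594/2⌋ × 420 = 297 × 420 mm
L5: ⌊420/2⌋ × 297 = 210 × 297 mm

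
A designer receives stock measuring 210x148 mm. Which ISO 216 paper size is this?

A5 (148 × 210 mm)

Aspect ratio 210/148 ≈ 1.419 — close to the ISO √2 ≈ 1.414.
In the A-series (A0 area = 1 m²): A5 = 148 × 210 mm.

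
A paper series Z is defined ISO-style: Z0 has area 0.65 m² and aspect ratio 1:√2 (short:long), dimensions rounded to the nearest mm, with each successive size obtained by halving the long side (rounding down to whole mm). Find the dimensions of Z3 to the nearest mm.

239 × 339 mm

Let Z0's short side be w mm. w · w√2 = 0.65 m² = 650,000 mm², so w ≈ 678.0 mm and w√2 ≈ 958.8 mm → Z0 = 678 × 959 mm.
Z1: ⌊959/2⌋ × 678 = 479 × 678 mm
Z2: ⌊678/2⌋ × 479 = 339 × 479 mm
Z3: ⌊479/2⌋ × 339 = 239 × 339 mm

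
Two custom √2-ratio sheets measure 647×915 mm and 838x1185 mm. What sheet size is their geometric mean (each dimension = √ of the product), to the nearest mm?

Short side: √(647 · 838) = √542186 ≈ 736.3 → 736 mm
Long side: √(915 · 1185) = √1084275 ≈ 1041.3 → 1041 mm

736 × 1041 mm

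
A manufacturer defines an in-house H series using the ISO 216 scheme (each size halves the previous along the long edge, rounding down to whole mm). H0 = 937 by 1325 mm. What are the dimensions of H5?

H1: ⌊1325/2⌋ × 937 = 662 × 937 mm
H2: ⌊937/2⌋ × 662 = 468 × 662 mm
H3: ⌊662/2⌋ × 468 = 331 × 468 mm
H4: ⌊468/2⌋ × 331 = 234 × 331 mm
H5: ⌊331/2⌋ × 234 = 165 × 234 mm

165 × 234 mm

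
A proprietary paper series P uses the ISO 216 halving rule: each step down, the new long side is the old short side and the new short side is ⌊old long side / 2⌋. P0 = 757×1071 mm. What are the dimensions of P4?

189 × 267 mm

P1: ⌊1071/2⌋ × 757 = 535 × 757 mm
P2: ⌊757/2⌋ × 535 = 378 × 535 mm
P3: ⌊535/2⌋ × 378 = 267 × 378 mm
P4: ⌊378/2⌋ × 267 = 189 × 267 mm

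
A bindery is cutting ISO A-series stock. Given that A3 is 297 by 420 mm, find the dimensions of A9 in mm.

37 × 52 mm

A4: ⌊420/2⌋ × 297 = 210 × 297 mm
A5: ⌊297/2⌋ × 210 = 148 × 210 mm
A6: ⌊210/2⌋ × 148 = 105 × 148 mm
A7: ⌊148/2⌋ × 105 = 74 × 105 mm
A8: ⌊105/2⌋ × 74 = 52 × 74 mm
A9: ⌊74/2⌋ × 52 = 37 × 52 mm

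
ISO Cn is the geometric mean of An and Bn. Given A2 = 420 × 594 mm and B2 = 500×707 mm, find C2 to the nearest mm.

Short side: √(420 · 500) = √210000 ≈ 458.3 → 458 mm
Long side: √(594 · 707) = √419958 ≈ 648.0 → 648 mm

458 × 648 mm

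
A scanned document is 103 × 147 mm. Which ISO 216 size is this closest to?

A6 (105 × 148 mm)

Aspect ratio 147/103 ≈ 1.427 — close to the ISO √2 ≈ 1.414.
In the A-series (A0 area = 1 m²): A6 = 105 × 148 mm.
Off by 3 mm total — nearest standard size.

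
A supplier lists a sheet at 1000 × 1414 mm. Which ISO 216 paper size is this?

B0 (1000 × 1414 mm)

Aspect ratio 1414/1000 ≈ 1.414 — close to the ISO √2 ≈ 1.414.
In the B-series (B0 = 1000 × 1414 mm): B0 = 1000 × 1414 mm.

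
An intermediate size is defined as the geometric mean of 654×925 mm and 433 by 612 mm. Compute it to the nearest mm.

Short side: √(654 · 433) = √283182 ≈ 532.1 → 532 mm
Long side: √(925 · 612) = √566100 ≈ 752.4 → 752 mm

532 × 752 mm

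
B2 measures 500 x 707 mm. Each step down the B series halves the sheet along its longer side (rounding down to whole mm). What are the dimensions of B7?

B3: ⌊707/2⌋ × 500 = 353 × 500 mm
B4: ⌊500/2⌋ × 353 = 250 × 353 mm
B5: ⌊353/2⌋ × 250 = 176 × 250 mm
B6: ⌊250/2⌋ × 176 = 125 × 176 mm
B7: ⌊176/2⌋ × 125 = 88 × 125 mm

88 × 125 mm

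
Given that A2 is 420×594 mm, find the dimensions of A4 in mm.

210 × 297 mm

A3: ⌊594/2⌋ × 420 = 297 × 420 mm
A4: ⌊420/2⌋ × 297 = 210 × 297 mm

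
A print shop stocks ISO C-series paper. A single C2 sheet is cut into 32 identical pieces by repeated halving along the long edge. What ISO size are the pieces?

C7

32 = 2^5, so 5 halving steps.
C2 → C3 → … → C7 after 5 steps.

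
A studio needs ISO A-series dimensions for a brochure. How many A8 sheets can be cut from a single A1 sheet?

Each ISO step halves the sheet: 1 × A1 → 2 × A2 → 4 × A3 → 8 × A4 → …
From A1 to A8 is 7 halving steps: 2^7 = 128.

128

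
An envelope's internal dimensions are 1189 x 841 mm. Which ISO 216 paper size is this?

Aspect ratio 1189/841 ≈ 1.414 — close to the ISO √2 ≈ 1.414.
In the A-series (A0 area = 1 m²): A0 = 841 × 1189 mm.

A0 (841 × 1189 mm)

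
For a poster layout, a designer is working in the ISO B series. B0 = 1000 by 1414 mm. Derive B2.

500 × 707 mm

B1: ⌊1414/2⌋ × 1000 = 707 × 1000 mm
B2: ⌊1000/2⌋ × 707 = 500 × 707 mm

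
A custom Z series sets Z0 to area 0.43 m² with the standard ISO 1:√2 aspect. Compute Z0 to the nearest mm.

551 × 780 mm

Let the short side be w mm. Then w · w√2 = 0.43 m² = 430,000 mm².
w² = 430,000/√2, so w ≈ 551.4 mm; long side = w√2 ≈ 779.8 mm.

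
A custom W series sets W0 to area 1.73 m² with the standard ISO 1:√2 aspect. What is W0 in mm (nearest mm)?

1106 × 1564 mm

Let the short side be w mm. Then w · w√2 = 1.73 m² = 1,730,000 mm².
w² = 1,730,000/√2, so w ≈ 1106.0 mm; long side = w√2 ≈ 1564.2 mm.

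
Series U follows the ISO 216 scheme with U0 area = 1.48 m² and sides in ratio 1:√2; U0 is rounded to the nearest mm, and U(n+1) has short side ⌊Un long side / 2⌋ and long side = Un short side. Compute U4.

Let U0's short side be w mm. w · w√2 = 1.48 m² = 1,480,000 mm², so w ≈ 1023.0 mm and w√2 ≈ 1446.7 mm → U0 = 1023 × 1447 mm.
U1: ⌊1447/2⌋ × 1023 = 723 × 1023 mm
U2: ⌊1023/2⌋ × 723 = 511 × 723 mm
U3: ⌊723/2⌋ × 511 = 361 × 511 mm
U4: ⌊511/2⌋ × 361 = 255 × 361 mm

255 × 361 mm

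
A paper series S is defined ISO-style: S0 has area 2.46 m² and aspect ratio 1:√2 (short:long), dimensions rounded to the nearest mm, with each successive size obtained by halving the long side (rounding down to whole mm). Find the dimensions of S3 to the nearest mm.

466 × 659 mm

Let S0's short side be w mm. w · w√2 = 2.46 m² = 2,460,000 mm², so w ≈ 1318.9 mm and w√2 ≈ 1865.2 mm → S0 = 1319 × 1865 mm.
S1: ⌊1865/2⌋ × 1319 = 932 × 1319 mm
S2: ⌊1319/2⌋ × 932 = 659 × 932 mm
S3: ⌊932/2⌋ × 659 = 466 × 659 mm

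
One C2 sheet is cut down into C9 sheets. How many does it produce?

C2 = 458 × 648 mm; C9 = 40 × 57 mm.
Each halving step doubles the count; 7 steps from C2 to C9.
2^7 = 128.

128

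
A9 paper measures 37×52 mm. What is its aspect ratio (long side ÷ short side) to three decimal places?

1.405

52 / 37 = 1.405
ISO 216 targets √2 ≈ 1.414; the -0.009 deviation is from mm rounding.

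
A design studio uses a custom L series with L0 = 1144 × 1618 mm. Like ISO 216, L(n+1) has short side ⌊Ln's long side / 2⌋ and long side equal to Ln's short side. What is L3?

404 × 572 mm

L1: ⌊1618/2⌋ × 1144 = 809 × 1144 mm
L2: ⌊1144/2⌋ × 809 = 572 × 809 mm
L3: ⌊809/2⌋ × 572 = 404 × 572 mm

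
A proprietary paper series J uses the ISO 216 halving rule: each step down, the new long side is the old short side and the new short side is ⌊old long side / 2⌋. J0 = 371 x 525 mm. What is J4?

J1: ⌊525/2⌋ × 371 = 262 × 371 mm
J2: ⌊371/2⌋ × 262 = 185 × 262 mm
J3: ⌊262/2⌋ × 185 = 131 × 185 mm
J4: ⌊185/2⌋ × 131 = 92 × 131 mm

92 × 131 mm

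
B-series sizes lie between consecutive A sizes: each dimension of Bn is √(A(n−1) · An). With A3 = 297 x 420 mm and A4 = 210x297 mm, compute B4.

Short side: √(297 · 210) = √62370 ≈ 249.7 → 250 mm
Long side: √(420 · 297) = √124740 ≈ 353.2 → 353 mm

250 × 353 mm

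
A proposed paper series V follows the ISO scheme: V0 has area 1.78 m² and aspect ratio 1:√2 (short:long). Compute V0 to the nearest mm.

Let the short side be w mm. Then w · w√2 = 1.78 m² = 1,780,000 mm².
w² = 1,780,000/√2, so w ≈ 1121.9 mm; long side = w√2 ≈ 1586.6 mm.

1122 × 1587 mm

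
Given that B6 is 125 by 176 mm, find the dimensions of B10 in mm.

B7: ⌊176/2⌋ × 125 = 88 × 125 mm
B8: ⌊125/2⌋ × 88 = 62 × 88 mm
B9: ⌊88/2⌋ × 62 = 44 × 62 mm
B10: ⌊62/2⌋ × 44 = 31 × 44 mm

31 × 44 mm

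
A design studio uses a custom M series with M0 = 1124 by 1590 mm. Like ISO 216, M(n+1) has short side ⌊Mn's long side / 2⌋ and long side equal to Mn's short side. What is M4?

M1: ⌊1590/2⌋ × 1124 = 795 × 1124 mm
M2: ⌊1124/2⌋ × 795 = 562 × 795 mm
M3: ⌊795/2⌋ × 562 = 397 × 562 mm
M4: ⌊562/2⌋ × 397 = 281 × 397 mm

281 × 397 mm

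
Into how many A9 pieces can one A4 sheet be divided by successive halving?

32

A4 = 210 × 297 mm; A9 = 37 × 52 mm.
Each halving step doubles the count; 5 steps from A4 to A9.
2^5 = 32.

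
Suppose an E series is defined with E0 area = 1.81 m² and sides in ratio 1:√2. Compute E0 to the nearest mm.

Let the short side be w mm. Then w · w√2 = 1.81 m² = 1,810,000 mm².
w² = 1,810,000/√2, so w ≈ 1131.3 mm; long side = w√2 ≈ 1599.9 mm.

1131 × 1600 mm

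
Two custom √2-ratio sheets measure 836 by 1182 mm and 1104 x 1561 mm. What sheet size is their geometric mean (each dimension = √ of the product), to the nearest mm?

961 × 1358 mm

Short side: √(836 · 1104) = √922944 ≈ 960.7 → 961 mm
Long side: √(1182 · 1561) = √1845102 ≈ 1358.3 → 1358 mm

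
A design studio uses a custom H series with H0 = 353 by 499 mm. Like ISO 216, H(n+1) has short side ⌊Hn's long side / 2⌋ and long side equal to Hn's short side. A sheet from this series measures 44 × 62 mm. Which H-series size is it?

H0: 353 × 499 mm
H1: 249 × 353 mm
H2: 176 × 249 mm
H3: 124 × 176 mm
H4: 88 × 124 mm
H5: 62 × 88 mm
H6: 44 × 62 mm
H7: 31 × 44 mm
→ matches H6.

H6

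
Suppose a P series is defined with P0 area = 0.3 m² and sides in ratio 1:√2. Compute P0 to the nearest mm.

461 × 651 mm

Let the short side be w mm. Then w · w√2 = 0.3 m² = 300,000 mm².
w² = 300,000/√2, so w ≈ 460.6 mm; long side = w√2 ≈ 651.4 mm.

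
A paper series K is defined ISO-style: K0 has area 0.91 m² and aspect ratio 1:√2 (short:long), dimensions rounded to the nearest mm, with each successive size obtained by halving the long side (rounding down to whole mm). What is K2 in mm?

Let K0's short side be w mm. w · w√2 = 0.91 m² = 910,000 mm², so w ≈ 802.2 mm and w√2 ≈ 1134.4 mm → K0 = 802 × 1134 mm.
K1: ⌊1134/2⌋ × 802 = 567 × 802 mm
K2: ⌊802/2⌋ × 567 = 401 × 567 mm

401 × 567 mm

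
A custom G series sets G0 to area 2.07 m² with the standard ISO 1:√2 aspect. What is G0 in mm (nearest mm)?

Let the short side be w mm. Then w · w√2 = 2.07 m² = 2,070,000 mm².
w² = 2,070,000/√2, so w ≈ 1209.8 mm; long side = w√2 ≈ 1711.0 mm.

1210 × 1711 mm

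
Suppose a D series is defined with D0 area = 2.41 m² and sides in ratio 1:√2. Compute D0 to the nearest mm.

Let the short side be w mm. Then w · w√2 = 2.41 m² = 2,410,000 mm².
w² = 2,410,000/√2, so w ≈ 1305.4 mm; long side = w√2 ≈ 1846.1 mm.

1305 × 1846 mm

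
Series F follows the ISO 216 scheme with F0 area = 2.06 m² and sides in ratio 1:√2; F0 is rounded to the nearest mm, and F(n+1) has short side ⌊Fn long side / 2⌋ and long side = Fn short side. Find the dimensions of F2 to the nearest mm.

603 × 853 mm

Let F0's short side be w mm. w · w√2 = 2.06 m² = 2,060,000 mm², so w ≈ 1206.9 mm and w√2 ≈ 1706.8 mm → F0 = 1207 × 1707 mm.
F1: ⌊1707/2⌋ × 1207 = 853 × 1207 mm
F2: ⌊1207/2⌋ × 853 = 603 × 853 mm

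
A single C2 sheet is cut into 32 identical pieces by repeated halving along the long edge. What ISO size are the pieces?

32 = 2^5, so 5 halving steps.
C2 → C3 → … → C7 after 5 steps.

C7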